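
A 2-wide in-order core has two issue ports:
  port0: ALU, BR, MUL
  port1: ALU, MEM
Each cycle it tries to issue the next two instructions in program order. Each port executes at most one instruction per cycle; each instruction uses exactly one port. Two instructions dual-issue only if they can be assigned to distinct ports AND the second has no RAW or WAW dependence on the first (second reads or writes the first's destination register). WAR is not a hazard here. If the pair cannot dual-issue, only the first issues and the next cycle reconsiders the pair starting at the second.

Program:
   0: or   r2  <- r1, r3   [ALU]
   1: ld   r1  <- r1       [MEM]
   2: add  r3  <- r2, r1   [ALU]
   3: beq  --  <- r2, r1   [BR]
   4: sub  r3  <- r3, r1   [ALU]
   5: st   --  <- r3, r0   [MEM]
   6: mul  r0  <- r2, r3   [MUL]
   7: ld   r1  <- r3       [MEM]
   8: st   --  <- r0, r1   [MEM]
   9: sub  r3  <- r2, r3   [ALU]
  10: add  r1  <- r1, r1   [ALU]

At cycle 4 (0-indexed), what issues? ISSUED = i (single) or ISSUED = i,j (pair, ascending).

ISSUED = 7

c0: i0,i1 or+ld  pair
c1: i2,i3 add+beq  pair
c2: i4 sub  RAW r3
c3: i5,i6 st+mul  pair
c4: i7 ld  no-port MEM/MEM
c5: i8,i9 st+sub  pair
c6: i10 add  tail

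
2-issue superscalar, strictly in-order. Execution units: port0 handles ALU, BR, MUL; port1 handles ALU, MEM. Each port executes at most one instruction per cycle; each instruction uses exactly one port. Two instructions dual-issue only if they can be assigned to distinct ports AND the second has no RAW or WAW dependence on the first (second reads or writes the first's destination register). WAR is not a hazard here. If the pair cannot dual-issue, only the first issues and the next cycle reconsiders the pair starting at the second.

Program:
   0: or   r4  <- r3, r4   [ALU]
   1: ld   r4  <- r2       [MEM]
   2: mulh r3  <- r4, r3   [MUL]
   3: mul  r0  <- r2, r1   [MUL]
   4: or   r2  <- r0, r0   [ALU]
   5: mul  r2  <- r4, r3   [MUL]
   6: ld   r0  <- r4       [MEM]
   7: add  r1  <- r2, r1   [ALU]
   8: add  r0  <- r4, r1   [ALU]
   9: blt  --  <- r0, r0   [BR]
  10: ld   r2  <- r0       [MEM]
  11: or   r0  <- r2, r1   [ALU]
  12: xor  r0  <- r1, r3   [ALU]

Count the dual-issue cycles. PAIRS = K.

PAIRS = 2

t=0 i0:or.ALU ; WAW r4
t=1 i1:ld.MEM ; RAW r4
t=2 i2:mulh.MUL ; no-port MUL/MUL
t=3 i3:mul.MUL ; RAW r0
t=4 i4:or.ALU ; WAW r2
t=5 i5+i6:mul.MUL ld.MEM ; dual
t=6 i7:add.ALU ; RAW r1
t=7 i8:add.ALU ; RAW r0
t=8 i9+i10:blt.BR ld.MEM ; dual
t=9 i11:or.ALU ; WAW r0
t=10 i12:xor.ALU ; tail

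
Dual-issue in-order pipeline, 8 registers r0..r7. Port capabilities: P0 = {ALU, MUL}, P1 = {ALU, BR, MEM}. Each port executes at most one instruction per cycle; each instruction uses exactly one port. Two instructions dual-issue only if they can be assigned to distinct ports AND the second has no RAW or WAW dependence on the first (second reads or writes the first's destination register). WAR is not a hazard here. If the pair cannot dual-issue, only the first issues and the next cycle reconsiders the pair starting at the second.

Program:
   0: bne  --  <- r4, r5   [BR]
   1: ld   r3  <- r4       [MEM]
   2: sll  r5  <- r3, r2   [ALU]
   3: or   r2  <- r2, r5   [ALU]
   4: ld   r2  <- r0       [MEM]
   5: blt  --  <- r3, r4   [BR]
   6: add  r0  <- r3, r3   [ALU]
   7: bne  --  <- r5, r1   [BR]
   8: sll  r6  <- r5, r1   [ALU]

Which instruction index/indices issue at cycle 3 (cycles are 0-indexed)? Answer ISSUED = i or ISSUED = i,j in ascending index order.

  cy0 -> i0 (bne.BR) no-port BR/MEM
  cy1 -> i1 (ld.MEM) RAW r3
  cy2 -> i2 (sll.ALU) RAW r5
  cy3 -> i3 (or.ALU) WAW r2
  cy4 -> i4 (ld.MEM) no-port MEM/BR
  cy5 -> i5/i6 (blt.BR+add.ALU) 2-wide
  cy6 -> i7/i8 (bne.BR+sll.ALU) 2-wide

ISSUED = 3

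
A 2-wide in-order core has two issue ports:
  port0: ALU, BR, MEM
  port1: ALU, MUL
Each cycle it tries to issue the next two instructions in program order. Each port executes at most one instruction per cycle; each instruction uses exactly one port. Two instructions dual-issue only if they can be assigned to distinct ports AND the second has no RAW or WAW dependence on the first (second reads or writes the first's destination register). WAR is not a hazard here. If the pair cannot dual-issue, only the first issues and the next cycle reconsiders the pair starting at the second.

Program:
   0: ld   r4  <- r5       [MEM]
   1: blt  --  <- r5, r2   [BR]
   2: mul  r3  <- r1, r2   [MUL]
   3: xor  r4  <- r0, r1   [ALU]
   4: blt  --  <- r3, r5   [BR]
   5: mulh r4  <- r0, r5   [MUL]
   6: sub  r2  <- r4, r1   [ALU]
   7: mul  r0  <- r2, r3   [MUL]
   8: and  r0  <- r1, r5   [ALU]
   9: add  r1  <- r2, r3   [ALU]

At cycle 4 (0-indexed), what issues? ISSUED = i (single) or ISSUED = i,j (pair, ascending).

ISSUED = 6

0. ld.MEM @i0  | no-port MEM/BR
1. blt.BR+mul.MUL @i1+i2  | 2-wide
2. xor.ALU+blt.BR @i3+i4  | 2-wide
3. mulh.MUL @i5  | RAW r4
4. sub.ALU @i6  | RAW r2
5. mul.MUL @i7  | WAW r0
6. and.ALU+add.ALU @i8+i9  | 2-wide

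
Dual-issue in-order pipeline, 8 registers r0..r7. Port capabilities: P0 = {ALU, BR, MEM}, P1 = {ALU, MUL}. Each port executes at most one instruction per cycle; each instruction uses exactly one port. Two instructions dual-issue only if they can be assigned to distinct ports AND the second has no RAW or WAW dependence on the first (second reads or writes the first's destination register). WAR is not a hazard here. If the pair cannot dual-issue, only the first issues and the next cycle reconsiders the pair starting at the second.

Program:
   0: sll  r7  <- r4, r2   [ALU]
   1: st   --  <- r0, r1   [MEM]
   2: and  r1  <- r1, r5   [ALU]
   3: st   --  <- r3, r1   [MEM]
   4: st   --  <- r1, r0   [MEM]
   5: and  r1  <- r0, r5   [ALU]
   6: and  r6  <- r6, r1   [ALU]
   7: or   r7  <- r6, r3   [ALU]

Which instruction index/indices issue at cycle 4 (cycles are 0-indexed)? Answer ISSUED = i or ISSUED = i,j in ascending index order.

ISSUED = 6

[0] i0/i1  sll+st  -- pair
[1] i2  and  -- RAW r1
[2] i3  st  -- no-port MEM/MEM
[3] i4/i5  st+and  -- pair
[4] i6  and  -- RAW r6
[5] i7  or  -- tail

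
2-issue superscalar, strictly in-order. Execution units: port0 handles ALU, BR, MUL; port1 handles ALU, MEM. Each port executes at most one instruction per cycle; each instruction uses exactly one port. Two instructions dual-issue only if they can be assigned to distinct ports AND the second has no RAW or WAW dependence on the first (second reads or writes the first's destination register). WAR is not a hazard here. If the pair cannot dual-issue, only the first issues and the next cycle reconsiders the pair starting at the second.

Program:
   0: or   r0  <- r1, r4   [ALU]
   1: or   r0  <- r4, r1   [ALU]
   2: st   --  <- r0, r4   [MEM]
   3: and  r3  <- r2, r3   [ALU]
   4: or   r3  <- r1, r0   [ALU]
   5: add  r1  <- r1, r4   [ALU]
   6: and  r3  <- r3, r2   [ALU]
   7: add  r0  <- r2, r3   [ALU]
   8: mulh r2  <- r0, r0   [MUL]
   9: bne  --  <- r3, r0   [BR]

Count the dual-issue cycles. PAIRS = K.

PAIRS = 2

  cy0 -> i0 (or) WAW r0
  cy1 -> i1 (or) RAW r0
  cy2 -> i2+i3 (st;and) 2-wide
  cy3 -> i4+i5 (or;add) 2-wide
  cy4 -> i6 (and) RAW r3
  cy5 -> i7 (add) RAW r0
  cy6 -> i8 (mulh) no-port MUL/BR
  cy7 -> i9 (bne) tail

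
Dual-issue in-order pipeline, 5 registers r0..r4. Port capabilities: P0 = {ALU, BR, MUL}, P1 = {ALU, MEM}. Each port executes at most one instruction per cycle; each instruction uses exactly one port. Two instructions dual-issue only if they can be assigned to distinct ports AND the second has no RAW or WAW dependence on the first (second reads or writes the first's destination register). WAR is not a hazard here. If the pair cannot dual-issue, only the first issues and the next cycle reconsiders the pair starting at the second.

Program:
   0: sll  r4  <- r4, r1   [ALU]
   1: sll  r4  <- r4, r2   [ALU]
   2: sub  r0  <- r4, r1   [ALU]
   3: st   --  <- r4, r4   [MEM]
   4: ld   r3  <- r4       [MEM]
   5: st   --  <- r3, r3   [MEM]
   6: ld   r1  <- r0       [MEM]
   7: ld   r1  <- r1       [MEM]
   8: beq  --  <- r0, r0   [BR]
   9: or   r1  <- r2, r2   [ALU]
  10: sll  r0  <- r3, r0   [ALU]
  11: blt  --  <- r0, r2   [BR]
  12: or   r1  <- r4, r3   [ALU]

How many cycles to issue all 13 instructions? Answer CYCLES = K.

CYCLES = 9

#0 head=0: sll i0 RAW+WAW r4
#1 head=1: sll i1 RAW r4
#2 head=2: sub st i2+i3 2-wide
#3 head=4: ld i4 no-port MEM/MEM
#4 head=5: st i5 no-port MEM/MEM
#5 head=6: ld i6 no-port MEM/MEM
#6 head=7: ld beq i7+i8 2-wide
#7 head=9: or sll i9+i10 2-wide
#8 head=11: blt or i11+i12 2-wide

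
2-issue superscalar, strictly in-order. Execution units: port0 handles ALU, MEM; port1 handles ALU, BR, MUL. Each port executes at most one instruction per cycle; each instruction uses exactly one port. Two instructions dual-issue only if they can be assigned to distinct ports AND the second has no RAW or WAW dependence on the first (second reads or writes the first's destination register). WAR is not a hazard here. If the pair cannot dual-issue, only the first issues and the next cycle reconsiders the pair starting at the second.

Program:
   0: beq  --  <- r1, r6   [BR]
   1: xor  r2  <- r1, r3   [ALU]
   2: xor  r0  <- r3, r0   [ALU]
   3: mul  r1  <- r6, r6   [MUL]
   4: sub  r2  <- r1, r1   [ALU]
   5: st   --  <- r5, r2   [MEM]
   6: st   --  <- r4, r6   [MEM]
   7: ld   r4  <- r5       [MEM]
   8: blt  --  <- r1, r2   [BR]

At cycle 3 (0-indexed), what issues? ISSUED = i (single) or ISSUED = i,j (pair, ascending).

#0 head=0: beq xor i0/i1 dual
#1 head=2: xor mul i2/i3 dual
#2 head=4: sub i4 RAW r2
#3 head=5: st i5 no-port MEM/MEM
#4 head=6: st i6 no-port MEM/MEM
#5 head=7: ld blt i7/i8 dual

ISSUED = 5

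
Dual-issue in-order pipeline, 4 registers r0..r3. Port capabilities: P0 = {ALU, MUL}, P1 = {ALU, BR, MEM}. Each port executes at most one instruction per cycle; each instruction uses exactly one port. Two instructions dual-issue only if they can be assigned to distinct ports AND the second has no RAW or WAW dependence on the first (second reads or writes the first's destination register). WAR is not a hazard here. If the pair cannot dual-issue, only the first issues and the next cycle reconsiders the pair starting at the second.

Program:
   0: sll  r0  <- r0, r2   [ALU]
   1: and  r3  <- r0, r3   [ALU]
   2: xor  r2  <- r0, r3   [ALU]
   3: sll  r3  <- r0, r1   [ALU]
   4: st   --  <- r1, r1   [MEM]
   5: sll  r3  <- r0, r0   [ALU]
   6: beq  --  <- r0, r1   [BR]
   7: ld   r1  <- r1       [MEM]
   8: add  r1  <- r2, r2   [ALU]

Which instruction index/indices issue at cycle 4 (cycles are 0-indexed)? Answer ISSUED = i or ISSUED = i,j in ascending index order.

t=0 i0:sll.ALU ; RAW r0
t=1 i1:and.ALU ; RAW r3
t=2 i2+i3:xor.ALU;sll.ALU ; dual
t=3 i4+i5:st.MEM;sll.ALU ; dual
t=4 i6:beq.BR ; no-port BR/MEM
t=5 i7:ld.MEM ; WAW r1
t=6 i8:add.ALU ; tail

ISSUED = 6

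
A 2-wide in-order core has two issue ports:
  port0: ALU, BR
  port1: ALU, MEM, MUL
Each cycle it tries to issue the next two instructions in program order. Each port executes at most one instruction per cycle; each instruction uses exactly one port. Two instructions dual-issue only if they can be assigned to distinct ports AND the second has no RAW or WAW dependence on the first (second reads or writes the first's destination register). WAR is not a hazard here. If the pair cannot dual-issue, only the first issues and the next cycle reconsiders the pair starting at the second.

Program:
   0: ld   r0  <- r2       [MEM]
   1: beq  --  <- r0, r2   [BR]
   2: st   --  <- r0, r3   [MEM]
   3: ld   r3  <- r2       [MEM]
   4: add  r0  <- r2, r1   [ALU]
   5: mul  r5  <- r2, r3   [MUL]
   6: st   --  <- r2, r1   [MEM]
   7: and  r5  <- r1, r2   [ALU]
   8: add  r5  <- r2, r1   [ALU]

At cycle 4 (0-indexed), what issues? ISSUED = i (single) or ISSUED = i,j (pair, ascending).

t=0 i0:ld.MEM ; RAW r0
t=1 i1&i2:beq.BR;st.MEM ; pair
t=2 i3&i4:ld.MEM;add.ALU ; pair
t=3 i5:mul.MUL ; no-port MUL/MEM
t=4 i6&i7:st.MEM;and.ALU ; pair
t=5 i8:add.ALU ; tail

ISSUED = 6,7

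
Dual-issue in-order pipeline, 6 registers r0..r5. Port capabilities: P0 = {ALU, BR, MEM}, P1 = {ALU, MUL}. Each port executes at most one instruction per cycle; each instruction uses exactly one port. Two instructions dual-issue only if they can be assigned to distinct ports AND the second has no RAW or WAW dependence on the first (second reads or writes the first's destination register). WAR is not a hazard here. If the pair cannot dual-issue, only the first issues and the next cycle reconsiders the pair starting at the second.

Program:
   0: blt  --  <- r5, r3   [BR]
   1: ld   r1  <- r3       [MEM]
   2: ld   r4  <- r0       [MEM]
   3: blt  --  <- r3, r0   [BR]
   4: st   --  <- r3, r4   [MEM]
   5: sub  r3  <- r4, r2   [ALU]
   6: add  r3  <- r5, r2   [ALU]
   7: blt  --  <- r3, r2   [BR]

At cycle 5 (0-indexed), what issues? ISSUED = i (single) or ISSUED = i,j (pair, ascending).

c0: i0 blt.BR  no-port BR/MEM
c1: i1 ld.MEM  no-port MEM/MEM
c2: i2 ld.MEM  no-port MEM/BR
c3: i3 blt.BR  no-port BR/MEM
c4: i4&i5 st.MEM sub.ALU  2-wide
c5: i6 add.ALU  RAW r3
c6: i7 blt.BR  tail

ISSUED = 6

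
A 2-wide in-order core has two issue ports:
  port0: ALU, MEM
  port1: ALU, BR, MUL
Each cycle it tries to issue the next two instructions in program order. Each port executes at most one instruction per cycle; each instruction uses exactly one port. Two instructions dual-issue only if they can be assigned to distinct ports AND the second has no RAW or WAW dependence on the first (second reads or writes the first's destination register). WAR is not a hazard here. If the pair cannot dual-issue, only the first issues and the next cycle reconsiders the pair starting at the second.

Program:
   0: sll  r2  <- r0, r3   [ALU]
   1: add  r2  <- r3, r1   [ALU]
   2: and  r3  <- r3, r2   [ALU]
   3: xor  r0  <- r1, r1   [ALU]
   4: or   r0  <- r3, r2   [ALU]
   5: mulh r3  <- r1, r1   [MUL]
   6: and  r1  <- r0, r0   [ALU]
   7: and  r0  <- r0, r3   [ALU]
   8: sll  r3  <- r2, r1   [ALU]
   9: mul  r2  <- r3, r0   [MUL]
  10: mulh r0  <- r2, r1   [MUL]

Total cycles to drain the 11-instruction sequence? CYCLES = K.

CYCLES = 8

0. sll.ALU @i0  | WAW r2
1. add.ALU @i1  | RAW r2
2. and.ALU xor.ALU @i2+i3  | pair
3. or.ALU mulh.MUL @i4+i5  | pair
4. and.ALU and.ALU @i6+i7  | pair
5. sll.ALU @i8  | RAW r3
6. mul.MUL @i9  | no-port MUL/MUL
7. mulh.MUL @i10  | tail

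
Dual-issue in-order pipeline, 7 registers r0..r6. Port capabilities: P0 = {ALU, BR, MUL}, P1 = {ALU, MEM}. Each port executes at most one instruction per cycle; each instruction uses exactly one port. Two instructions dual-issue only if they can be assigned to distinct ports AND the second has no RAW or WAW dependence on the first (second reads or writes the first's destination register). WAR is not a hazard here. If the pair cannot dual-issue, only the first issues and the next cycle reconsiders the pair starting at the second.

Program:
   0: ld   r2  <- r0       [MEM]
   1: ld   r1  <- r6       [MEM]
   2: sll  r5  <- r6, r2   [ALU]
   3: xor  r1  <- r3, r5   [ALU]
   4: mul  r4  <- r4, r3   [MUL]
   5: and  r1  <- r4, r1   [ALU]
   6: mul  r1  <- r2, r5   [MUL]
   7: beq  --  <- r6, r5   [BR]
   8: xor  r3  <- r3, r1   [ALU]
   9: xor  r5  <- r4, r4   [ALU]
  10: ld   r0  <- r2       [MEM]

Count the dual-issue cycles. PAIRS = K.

0. ld.MEM @i0  | no-port MEM/MEM
1. ld.MEM;sll.ALU @i1/i2  | dual
2. xor.ALU;mul.MUL @i3/i4  | dual
3. and.ALU @i5  | WAW r1
4. mul.MUL @i6  | no-port MUL/BR
5. beq.BR;xor.ALU @i7/i8  | dual
6. xor.ALU;ld.MEM @i9/i10  | dual

PAIRS = 4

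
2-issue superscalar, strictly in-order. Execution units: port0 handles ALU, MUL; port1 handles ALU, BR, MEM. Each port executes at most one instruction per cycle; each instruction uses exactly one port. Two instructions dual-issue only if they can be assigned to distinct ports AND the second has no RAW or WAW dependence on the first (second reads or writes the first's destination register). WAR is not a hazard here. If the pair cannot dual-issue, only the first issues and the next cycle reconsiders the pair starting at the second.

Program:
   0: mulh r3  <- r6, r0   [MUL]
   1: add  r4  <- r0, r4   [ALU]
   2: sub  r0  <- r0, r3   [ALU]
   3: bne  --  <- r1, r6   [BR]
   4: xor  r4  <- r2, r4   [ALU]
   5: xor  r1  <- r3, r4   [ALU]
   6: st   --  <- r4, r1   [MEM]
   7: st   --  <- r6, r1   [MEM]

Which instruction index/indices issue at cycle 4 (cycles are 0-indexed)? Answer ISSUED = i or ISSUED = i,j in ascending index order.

c0: i0/i1 mulh.MUL/add.ALU  dual
c1: i2/i3 sub.ALU/bne.BR  dual
c2: i4 xor.ALU  RAW r4
c3: i5 xor.ALU  RAW r1
c4: i6 st.MEM  no-port MEM/MEM
c5: i7 st.MEM  tail

ISSUED = 6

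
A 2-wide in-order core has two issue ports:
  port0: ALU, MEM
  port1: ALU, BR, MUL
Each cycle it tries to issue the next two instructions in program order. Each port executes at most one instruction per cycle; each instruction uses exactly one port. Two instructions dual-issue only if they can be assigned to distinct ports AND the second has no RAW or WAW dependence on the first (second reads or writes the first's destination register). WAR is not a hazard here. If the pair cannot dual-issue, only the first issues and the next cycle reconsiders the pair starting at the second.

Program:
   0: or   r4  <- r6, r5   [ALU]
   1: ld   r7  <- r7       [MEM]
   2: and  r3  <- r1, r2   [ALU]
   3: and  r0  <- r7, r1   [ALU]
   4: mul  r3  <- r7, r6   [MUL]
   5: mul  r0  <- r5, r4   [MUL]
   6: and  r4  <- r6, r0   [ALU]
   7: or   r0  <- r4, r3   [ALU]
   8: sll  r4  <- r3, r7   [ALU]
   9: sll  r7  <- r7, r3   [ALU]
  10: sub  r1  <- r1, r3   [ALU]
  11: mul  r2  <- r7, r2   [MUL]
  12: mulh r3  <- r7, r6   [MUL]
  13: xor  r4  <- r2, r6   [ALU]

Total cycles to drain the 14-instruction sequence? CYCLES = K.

CYCLES = 9

t=0 i0&i1:or.ALU/ld.MEM ; pair
t=1 i2&i3:and.ALU/and.ALU ; pair
t=2 i4:mul.MUL ; no-port MUL/MUL
t=3 i5:mul.MUL ; RAW r0
t=4 i6:and.ALU ; RAW r4
t=5 i7&i8:or.ALU/sll.ALU ; pair
t=6 i9&i10:sll.ALU/sub.ALU ; pair
t=7 i11:mul.MUL ; no-port MUL/MUL
t=8 i12&i13:mulh.MUL/xor.ALU ; pair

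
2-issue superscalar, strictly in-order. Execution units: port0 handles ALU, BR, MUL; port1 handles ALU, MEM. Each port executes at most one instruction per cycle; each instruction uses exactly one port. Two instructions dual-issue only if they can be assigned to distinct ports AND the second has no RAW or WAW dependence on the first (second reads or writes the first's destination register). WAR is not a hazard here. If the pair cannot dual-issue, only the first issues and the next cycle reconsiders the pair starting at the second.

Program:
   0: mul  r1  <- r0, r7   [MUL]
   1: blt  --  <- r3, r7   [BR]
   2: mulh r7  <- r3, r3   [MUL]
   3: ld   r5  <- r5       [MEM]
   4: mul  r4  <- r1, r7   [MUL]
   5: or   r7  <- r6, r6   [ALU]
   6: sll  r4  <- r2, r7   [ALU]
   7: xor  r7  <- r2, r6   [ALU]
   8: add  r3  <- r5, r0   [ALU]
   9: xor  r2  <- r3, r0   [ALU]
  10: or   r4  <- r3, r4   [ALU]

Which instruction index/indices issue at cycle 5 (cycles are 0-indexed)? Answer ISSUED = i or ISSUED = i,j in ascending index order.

ISSUED = 8

c0: i0 mul.MUL  no-port MUL/BR
c1: i1 blt.BR  no-port BR/MUL
c2: i2&i3 mulh.MUL;ld.MEM  pair
c3: i4&i5 mul.MUL;or.ALU  pair
c4: i6&i7 sll.ALU;xor.ALU  pair
c5: i8 add.ALU  RAW r3
c6: i9&i10 xor.ALU;or.ALU  pair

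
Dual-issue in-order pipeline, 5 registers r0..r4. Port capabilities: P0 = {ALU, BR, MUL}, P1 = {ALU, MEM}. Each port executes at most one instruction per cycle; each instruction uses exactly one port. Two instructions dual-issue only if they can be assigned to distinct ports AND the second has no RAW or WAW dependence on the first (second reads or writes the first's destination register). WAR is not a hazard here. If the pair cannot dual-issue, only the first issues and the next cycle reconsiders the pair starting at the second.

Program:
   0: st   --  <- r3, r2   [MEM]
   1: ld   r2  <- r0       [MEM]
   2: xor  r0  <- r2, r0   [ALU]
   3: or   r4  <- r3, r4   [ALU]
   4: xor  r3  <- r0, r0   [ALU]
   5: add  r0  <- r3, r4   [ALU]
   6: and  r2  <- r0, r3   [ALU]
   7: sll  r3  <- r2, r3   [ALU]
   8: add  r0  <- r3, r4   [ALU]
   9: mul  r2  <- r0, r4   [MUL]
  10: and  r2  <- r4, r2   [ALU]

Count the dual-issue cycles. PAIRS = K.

PAIRS = 1

0. st @i0  | no-port MEM/MEM
1. ld @i1  | RAW r2
2. xor+or @i2/i3  | dual
3. xor @i4  | RAW r3
4. add @i5  | RAW r0
5. and @i6  | RAW r2
6. sll @i7  | RAW r3
7. add @i8  | RAW r0
8. mul @i9  | RAW+WAW r2
9. and @i10  | tail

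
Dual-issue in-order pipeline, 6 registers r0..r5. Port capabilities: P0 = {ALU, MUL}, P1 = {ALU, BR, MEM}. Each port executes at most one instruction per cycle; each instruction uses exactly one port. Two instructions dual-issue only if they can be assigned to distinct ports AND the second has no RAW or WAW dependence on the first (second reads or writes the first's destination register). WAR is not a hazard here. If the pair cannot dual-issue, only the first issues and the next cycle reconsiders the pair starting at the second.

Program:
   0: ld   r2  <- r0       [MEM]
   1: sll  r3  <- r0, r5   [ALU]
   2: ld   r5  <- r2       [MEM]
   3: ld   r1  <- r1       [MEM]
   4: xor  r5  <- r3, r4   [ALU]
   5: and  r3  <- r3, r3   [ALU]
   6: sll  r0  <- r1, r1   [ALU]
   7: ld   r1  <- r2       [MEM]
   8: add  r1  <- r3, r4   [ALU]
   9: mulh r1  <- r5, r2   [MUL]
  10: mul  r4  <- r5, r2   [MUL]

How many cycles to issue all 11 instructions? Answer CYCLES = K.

  cy0 -> i0,i1 (ld.MEM;sll.ALU) pair
  cy1 -> i2 (ld.MEM) no-port MEM/MEM
  cy2 -> i3,i4 (ld.MEM;xor.ALU) pair
  cy3 -> i5,i6 (and.ALU;sll.ALU) pair
  cy4 -> i7 (ld.MEM) WAW r1
  cy5 -> i8 (add.ALU) WAW r1
  cy6 -> i9 (mulh.MUL) no-port MUL/MUL
  cy7 -> i10 (mul.MUL) tail

CYCLES = 8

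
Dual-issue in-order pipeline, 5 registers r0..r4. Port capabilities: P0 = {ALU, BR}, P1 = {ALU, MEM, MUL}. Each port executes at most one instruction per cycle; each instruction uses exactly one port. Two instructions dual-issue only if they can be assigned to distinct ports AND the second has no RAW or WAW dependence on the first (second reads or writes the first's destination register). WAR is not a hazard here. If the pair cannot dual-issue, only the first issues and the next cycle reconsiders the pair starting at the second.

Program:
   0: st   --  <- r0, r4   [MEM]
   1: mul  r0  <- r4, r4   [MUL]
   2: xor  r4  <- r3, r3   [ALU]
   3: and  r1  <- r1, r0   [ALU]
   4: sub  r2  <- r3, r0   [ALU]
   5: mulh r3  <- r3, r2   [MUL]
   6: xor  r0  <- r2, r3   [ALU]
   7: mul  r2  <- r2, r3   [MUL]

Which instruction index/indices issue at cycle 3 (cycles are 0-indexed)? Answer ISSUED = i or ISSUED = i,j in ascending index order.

ISSUED = 5

t=0 i0:st ; no-port MEM/MUL
t=1 i1,i2:mul;xor ; 2-wide
t=2 i3,i4:and;sub ; 2-wide
t=3 i5:mulh ; RAW r3
t=4 i6,i7:xor;mul ; 2-wide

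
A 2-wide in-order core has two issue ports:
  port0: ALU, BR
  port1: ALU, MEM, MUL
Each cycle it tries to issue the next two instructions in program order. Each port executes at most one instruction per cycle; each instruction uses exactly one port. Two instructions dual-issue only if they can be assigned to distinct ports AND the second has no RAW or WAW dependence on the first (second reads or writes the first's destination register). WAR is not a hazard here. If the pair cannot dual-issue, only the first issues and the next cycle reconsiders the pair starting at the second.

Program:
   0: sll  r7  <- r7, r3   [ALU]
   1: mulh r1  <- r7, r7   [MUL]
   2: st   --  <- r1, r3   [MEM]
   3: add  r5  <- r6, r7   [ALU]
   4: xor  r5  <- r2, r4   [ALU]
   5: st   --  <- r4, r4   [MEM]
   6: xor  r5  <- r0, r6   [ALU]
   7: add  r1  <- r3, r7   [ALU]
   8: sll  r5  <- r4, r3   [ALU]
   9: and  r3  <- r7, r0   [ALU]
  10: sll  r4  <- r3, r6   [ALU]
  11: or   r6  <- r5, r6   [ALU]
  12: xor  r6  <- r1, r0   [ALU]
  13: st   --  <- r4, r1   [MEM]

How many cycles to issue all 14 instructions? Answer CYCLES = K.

  cy0 -> i0 (sll) RAW r7
  cy1 -> i1 (mulh) no-port MUL/MEM
  cy2 -> i2/i3 (st;add) pair
  cy3 -> i4/i5 (xor;st) pair
  cy4 -> i6/i7 (xor;add) pair
  cy5 -> i8/i9 (sll;and) pair
  cy6 -> i10/i11 (sll;or) pair
  cy7 -> i12/i13 (xor;st) pair

CYCLES = 8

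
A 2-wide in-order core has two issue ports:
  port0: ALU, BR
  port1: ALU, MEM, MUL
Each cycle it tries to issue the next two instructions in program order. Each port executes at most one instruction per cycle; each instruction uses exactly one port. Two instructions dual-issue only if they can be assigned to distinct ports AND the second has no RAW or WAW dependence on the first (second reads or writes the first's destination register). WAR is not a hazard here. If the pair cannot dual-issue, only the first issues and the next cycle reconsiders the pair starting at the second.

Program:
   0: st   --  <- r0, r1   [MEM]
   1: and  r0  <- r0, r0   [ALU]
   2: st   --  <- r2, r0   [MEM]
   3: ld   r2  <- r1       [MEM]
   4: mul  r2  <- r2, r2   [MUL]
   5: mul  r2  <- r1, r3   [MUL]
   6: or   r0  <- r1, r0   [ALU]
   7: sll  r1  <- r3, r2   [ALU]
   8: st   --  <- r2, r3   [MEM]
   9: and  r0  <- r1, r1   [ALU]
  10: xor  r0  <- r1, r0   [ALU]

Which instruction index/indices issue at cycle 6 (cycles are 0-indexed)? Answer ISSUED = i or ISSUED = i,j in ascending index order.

ISSUED = 9

[0] i0/i1  st/and  -- 2-wide
[1] i2  st  -- no-port MEM/MEM
[2] i3  ld  -- no-port MEM/MUL
[3] i4  mul  -- no-port MUL/MUL
[4] i5/i6  mul/or  -- 2-wide
[5] i7/i8  sll/st  -- 2-wide
[6] i9  and  -- RAW+WAW r0
[7] i10  xor  -- tail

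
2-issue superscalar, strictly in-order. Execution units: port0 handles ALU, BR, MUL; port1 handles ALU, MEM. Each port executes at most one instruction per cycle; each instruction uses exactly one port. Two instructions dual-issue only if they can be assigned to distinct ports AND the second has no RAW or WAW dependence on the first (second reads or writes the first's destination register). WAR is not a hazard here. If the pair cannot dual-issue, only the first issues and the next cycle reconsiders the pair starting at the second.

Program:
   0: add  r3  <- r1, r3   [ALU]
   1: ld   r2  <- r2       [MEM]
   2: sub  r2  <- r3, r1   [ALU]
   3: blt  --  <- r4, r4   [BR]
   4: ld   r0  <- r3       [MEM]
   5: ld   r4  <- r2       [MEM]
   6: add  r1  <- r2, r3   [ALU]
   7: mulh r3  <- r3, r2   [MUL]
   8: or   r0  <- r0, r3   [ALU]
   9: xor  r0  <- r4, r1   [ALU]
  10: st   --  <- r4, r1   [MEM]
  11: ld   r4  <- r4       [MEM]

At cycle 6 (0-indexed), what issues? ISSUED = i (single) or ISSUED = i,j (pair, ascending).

[0] i0+i1  add ld  -- dual
[1] i2+i3  sub blt  -- dual
[2] i4  ld  -- no-port MEM/MEM
[3] i5+i6  ld add  -- dual
[4] i7  mulh  -- RAW r3
[5] i8  or  -- WAW r0
[6] i9+i10  xor st  -- dual
[7] i11  ld  -- tail

ISSUED = 9,10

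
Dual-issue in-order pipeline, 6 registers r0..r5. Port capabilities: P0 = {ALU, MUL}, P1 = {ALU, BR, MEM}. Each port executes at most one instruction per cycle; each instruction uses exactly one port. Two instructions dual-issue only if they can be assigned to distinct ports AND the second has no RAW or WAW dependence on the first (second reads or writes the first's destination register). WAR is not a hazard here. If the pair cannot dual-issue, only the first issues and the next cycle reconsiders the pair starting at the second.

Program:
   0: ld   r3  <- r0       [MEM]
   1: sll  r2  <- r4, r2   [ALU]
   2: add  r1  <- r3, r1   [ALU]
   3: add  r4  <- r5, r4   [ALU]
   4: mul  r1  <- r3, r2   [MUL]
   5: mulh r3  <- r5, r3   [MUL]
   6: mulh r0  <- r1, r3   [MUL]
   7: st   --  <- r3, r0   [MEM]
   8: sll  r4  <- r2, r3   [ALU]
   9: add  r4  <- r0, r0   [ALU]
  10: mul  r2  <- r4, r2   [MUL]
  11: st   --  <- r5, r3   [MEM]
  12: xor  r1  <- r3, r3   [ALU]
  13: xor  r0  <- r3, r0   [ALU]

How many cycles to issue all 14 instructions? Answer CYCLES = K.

CYCLES = 9

c0: i0&i1 ld.MEM;sll.ALU  2-wide
c1: i2&i3 add.ALU;add.ALU  2-wide
c2: i4 mul.MUL  no-port MUL/MUL
c3: i5 mulh.MUL  no-port MUL/MUL
c4: i6 mulh.MUL  RAW r0
c5: i7&i8 st.MEM;sll.ALU  2-wide
c6: i9 add.ALU  RAW r4
c7: i10&i11 mul.MUL;st.MEM  2-wide
c8: i12&i13 xor.ALU;xor.ALU  2-wide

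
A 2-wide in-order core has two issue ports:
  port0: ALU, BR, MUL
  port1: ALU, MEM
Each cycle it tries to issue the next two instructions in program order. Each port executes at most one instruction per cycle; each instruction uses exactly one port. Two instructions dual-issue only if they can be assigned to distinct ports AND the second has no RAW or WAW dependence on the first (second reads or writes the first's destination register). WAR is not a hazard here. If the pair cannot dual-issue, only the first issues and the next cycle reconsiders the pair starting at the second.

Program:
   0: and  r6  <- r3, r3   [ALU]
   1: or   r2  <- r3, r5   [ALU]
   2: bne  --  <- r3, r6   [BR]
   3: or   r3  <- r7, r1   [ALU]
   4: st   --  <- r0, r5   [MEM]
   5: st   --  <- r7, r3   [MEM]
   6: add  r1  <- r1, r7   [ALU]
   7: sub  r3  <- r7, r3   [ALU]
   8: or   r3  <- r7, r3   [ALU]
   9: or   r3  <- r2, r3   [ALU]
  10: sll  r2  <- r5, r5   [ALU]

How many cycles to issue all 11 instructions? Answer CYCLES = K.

CYCLES = 7

  cy0 -> i0&i1 (and.ALU/or.ALU) dual
  cy1 -> i2&i3 (bne.BR/or.ALU) dual
  cy2 -> i4 (st.MEM) no-port MEM/MEM
  cy3 -> i5&i6 (st.MEM/add.ALU) dual
  cy4 -> i7 (sub.ALU) RAW+WAW r3
  cy5 -> i8 (or.ALU) RAW+WAW r3
  cy6 -> i9&i10 (or.ALU/sll.ALU) dual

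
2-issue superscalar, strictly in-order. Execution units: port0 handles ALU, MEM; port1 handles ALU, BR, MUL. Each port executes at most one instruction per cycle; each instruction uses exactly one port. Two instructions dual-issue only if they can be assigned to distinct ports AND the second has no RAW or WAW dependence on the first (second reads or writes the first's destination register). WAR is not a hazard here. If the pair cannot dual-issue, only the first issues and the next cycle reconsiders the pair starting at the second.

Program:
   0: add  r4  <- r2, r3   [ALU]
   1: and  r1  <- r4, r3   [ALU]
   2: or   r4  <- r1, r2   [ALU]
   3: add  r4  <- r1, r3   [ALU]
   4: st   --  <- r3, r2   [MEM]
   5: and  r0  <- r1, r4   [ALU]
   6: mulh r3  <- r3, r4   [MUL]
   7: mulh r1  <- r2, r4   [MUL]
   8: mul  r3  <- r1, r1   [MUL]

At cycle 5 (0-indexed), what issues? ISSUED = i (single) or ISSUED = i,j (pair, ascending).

ISSUED = 7

0. add.ALU @i0  | RAW r4
1. and.ALU @i1  | RAW r1
2. or.ALU @i2  | WAW r4
3. add.ALU+st.MEM @i3,i4  | 2-wide
4. and.ALU+mulh.MUL @i5,i6  | 2-wide
5. mulh.MUL @i7  | no-port MUL/MUL
6. mul.MUL @i8  | tail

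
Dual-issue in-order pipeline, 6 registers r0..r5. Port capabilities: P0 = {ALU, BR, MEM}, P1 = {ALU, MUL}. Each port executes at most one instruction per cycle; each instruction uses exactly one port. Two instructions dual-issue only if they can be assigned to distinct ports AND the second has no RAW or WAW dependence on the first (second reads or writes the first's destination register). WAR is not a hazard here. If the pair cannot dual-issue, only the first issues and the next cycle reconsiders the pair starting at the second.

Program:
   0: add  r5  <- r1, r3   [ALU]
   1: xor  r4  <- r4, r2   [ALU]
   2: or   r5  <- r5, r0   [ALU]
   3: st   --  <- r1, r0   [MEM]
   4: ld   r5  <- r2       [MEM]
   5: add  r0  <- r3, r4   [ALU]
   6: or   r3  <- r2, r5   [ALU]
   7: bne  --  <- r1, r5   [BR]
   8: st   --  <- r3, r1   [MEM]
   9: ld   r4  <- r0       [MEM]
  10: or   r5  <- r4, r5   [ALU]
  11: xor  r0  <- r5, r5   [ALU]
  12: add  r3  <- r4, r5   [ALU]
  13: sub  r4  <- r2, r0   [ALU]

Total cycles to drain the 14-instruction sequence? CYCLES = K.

CYCLES = 9

c0: i0/i1 add/xor  2-wide
c1: i2/i3 or/st  2-wide
c2: i4/i5 ld/add  2-wide
c3: i6/i7 or/bne  2-wide
c4: i8 st  no-port MEM/MEM
c5: i9 ld  RAW r4
c6: i10 or  RAW r5
c7: i11/i12 xor/add  2-wide
c8: i13 sub  tail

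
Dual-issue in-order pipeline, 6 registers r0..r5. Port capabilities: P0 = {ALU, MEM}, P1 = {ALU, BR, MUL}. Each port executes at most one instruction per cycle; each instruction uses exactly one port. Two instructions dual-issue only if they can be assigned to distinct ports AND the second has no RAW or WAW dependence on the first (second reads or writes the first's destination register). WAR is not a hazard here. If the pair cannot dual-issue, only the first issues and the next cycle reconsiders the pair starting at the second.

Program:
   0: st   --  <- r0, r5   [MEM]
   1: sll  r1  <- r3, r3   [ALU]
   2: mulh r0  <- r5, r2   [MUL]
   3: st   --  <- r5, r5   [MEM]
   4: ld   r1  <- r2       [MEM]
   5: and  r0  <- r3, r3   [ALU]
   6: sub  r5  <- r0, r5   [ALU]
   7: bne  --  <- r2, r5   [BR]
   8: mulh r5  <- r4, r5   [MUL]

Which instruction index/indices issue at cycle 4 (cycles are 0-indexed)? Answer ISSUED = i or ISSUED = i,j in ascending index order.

[0] i0,i1  st.MEM/sll.ALU  -- dual
[1] i2,i3  mulh.MUL/st.MEM  -- dual
[2] i4,i5  ld.MEM/and.ALU  -- dual
[3] i6  sub.ALU  -- RAW r5
[4] i7  bne.BR  -- no-port BR/MUL
[5] i8  mulh.MUL  -- tail

ISSUED = 7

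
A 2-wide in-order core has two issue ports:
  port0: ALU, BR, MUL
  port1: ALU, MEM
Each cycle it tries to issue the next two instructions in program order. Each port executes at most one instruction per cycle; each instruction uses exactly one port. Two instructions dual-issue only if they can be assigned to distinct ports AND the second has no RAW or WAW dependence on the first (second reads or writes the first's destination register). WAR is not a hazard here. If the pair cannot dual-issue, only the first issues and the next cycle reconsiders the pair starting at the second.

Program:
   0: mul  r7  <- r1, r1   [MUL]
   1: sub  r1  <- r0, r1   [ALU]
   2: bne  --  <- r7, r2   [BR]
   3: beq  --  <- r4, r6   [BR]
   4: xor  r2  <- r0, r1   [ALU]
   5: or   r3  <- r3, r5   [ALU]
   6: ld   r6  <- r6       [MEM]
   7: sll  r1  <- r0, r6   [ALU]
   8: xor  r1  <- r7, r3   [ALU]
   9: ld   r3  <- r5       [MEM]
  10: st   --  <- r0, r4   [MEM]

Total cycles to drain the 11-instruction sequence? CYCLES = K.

CYCLES = 7

c0: i0+i1 mul sub  2-wide
c1: i2 bne  no-port BR/BR
c2: i3+i4 beq xor  2-wide
c3: i5+i6 or ld  2-wide
c4: i7 sll  WAW r1
c5: i8+i9 xor ld  2-wide
c6: i10 st  tail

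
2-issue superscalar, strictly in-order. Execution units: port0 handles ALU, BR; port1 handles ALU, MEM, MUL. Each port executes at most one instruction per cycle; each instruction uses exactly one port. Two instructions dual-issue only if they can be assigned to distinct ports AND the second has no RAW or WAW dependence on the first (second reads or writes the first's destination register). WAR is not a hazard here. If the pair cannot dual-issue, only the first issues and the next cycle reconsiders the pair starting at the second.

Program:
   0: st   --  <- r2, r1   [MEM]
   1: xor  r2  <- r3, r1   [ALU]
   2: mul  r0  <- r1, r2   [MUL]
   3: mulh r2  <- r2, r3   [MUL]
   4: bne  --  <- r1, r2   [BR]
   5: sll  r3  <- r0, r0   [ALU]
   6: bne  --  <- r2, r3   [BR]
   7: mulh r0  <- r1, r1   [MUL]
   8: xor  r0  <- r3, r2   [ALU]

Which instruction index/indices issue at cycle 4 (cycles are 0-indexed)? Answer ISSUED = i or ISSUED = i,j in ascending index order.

ISSUED = 6,7

[0] i0&i1  st+xor  -- dual
[1] i2  mul  -- no-port MUL/MUL
[2] i3  mulh  -- RAW r2
[3] i4&i5  bne+sll  -- dual
[4] i6&i7  bne+mulh  -- dual
[5] i8  xor  -- tail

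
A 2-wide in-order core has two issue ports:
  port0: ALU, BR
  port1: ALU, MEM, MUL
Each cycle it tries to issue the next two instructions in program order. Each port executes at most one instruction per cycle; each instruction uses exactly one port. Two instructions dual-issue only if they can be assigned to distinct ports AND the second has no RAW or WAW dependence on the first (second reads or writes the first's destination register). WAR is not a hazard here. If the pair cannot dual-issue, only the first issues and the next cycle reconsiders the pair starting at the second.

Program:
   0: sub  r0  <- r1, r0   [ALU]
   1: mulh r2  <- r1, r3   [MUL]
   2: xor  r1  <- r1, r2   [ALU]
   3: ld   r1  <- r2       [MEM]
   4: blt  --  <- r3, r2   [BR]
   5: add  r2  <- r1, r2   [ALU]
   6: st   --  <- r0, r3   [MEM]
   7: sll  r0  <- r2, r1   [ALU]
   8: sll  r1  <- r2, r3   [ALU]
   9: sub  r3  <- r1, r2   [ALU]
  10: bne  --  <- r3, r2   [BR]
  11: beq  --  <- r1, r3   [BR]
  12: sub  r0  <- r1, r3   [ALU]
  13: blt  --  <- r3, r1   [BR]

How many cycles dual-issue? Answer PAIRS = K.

PAIRS = 5

c0: i0/i1 sub.ALU mulh.MUL  dual
c1: i2 xor.ALU  WAW r1
c2: i3/i4 ld.MEM blt.BR  dual
c3: i5/i6 add.ALU st.MEM  dual
c4: i7/i8 sll.ALU sll.ALU  dual
c5: i9 sub.ALU  RAW r3
c6: i10 bne.BR  no-port BR/BR
c7: i11/i12 beq.BR sub.ALU  dual
c8: i13 blt.BR  tail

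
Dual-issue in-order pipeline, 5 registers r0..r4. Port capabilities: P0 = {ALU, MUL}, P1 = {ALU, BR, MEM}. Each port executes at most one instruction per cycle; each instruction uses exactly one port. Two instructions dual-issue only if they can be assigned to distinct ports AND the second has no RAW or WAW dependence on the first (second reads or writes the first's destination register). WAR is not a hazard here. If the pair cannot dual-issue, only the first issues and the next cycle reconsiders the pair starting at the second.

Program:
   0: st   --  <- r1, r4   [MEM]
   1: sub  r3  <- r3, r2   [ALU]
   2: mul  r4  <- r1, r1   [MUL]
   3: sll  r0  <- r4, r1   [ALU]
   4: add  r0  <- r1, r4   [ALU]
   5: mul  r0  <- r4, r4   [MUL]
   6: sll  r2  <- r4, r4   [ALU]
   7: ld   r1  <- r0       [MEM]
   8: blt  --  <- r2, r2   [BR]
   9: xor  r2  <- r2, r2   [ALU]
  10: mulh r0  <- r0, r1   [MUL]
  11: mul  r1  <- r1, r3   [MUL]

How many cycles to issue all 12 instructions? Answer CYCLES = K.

  cy0 -> i0,i1 (st sub) 2-wide
  cy1 -> i2 (mul) RAW r4
  cy2 -> i3 (sll) WAW r0
  cy3 -> i4 (add) WAW r0
  cy4 -> i5,i6 (mul sll) 2-wide
  cy5 -> i7 (ld) no-port MEM/BR
  cy6 -> i8,i9 (blt xor) 2-wide
  cy7 -> i10 (mulh) no-port MUL/MUL
  cy8 -> i11 (mul) tail

CYCLES = 9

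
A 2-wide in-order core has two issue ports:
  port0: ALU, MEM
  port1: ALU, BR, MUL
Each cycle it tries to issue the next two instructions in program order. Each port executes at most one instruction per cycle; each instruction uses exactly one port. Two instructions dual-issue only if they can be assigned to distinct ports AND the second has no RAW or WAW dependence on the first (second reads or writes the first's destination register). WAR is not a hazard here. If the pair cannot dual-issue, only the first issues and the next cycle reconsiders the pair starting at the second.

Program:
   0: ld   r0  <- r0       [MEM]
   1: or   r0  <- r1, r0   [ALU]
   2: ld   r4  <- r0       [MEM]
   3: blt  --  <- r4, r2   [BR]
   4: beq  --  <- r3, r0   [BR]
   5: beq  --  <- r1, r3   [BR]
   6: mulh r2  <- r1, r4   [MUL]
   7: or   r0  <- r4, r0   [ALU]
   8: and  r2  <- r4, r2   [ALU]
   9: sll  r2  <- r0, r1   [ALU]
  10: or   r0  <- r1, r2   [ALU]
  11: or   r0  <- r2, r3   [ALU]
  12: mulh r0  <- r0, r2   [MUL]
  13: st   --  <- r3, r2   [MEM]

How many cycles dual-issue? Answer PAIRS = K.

[0] i0  ld  -- RAW+WAW r0
[1] i1  or  -- RAW r0
[2] i2  ld  -- RAW r4
[3] i3  blt  -- no-port BR/BR
[4] i4  beq  -- no-port BR/BR
[5] i5  beq  -- no-port BR/MUL
[6] i6&i7  mulh+or  -- 2-wide
[7] i8  and  -- WAW r2
[8] i9  sll  -- RAW r2
[9] i10  or  -- WAW r0
[10] i11  or  -- RAW+WAW r0
[11] i12&i13  mulh+st  -- 2-wide

PAIRS = 2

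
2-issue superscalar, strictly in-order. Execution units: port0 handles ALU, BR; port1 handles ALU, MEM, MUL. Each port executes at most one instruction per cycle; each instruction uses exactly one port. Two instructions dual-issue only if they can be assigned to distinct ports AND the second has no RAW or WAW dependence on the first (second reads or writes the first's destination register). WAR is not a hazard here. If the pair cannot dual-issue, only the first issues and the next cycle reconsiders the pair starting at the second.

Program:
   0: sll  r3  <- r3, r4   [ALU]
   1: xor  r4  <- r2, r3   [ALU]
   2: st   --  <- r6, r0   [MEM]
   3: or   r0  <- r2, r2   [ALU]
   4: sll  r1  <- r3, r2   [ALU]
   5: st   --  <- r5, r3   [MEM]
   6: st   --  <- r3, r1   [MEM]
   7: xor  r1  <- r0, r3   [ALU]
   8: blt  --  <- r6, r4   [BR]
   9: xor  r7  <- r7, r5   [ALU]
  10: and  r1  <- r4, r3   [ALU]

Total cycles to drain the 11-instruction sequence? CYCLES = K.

CYCLES = 7

#0 head=0: sll i0 RAW r3
#1 head=1: xor;st i1+i2 pair
#2 head=3: or;sll i3+i4 pair
#3 head=5: st i5 no-port MEM/MEM
#4 head=6: st;xor i6+i7 pair
#5 head=8: blt;xor i8+i9 pair
#6 head=10: and i10 tail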